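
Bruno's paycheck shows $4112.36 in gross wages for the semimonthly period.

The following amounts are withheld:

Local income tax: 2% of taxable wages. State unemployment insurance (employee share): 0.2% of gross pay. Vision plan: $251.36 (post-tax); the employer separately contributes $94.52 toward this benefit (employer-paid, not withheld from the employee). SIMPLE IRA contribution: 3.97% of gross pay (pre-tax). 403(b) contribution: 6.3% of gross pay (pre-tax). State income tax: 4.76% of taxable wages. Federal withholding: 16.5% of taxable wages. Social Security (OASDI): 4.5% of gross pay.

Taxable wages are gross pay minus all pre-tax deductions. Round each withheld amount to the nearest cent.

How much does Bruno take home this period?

$2387.09

403(b) contribution: $4112.36 × 0.063 = $259.08
SIMPLE IRA contribution: $4112.36 × 0.0397 = $163.26
Pre-tax total = $259.08 + $163.26 = $422.34
Taxable wages = $4112.36 − $422.34 = $3690.02
Federal withholding: $3690.02 × 0.165 = $608.85
Local income tax: $3690.02 × 0.02 = $73.80
State income tax: $3690.02 × 0.0476 = $175.64
State unemployment insurance (employee share): $4112.36 × 0.002 = $8.22
Social Security (OASDI): $4112.36 × 0.045 = $185.06
Vision plan: $251.36
(Employer's $94.52 toward vision plan is not withheld from the employee.)
Total deductions = $259.08 + $163.26 + $608.85 + $73.80 + $175.64 + $8.22 + $185.06 + $251.36 = $1725.27
Net pay = $4112.36 − $1725.27 = $2387.09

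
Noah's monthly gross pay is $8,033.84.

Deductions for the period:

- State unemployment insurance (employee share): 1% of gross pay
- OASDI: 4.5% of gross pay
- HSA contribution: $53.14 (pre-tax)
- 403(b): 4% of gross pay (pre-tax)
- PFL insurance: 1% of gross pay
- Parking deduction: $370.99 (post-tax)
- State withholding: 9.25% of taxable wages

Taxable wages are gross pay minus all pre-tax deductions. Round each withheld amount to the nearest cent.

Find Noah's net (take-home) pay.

HSA contribution: $53.14
403(b): $8,033.84 × 0.04 = $321.35
Pre-tax total = $53.14 + $321.35 = $374.49
Taxable wages = $8,033.84 − $374.49 = $7,659.35
State withholding: $7,659.35 × 0.0925 = $708.49
OASDI: $8,033.84 × 0.045 = $361.52
State unemployment insurance (employee share): $8,033.84 × 0.01 = $80.34
PFL insurance: $8,033.84 × 0.01 = $80.34
Parking deduction: $370.99
Total deductions = $53.14 + $321.35 + $708.49 + $361.52 + $80.34 + $80.34 + $370.99 = $1,976.17
Net pay = $8,033.84 − $1,976.17 = $6,057.67

$6,057.67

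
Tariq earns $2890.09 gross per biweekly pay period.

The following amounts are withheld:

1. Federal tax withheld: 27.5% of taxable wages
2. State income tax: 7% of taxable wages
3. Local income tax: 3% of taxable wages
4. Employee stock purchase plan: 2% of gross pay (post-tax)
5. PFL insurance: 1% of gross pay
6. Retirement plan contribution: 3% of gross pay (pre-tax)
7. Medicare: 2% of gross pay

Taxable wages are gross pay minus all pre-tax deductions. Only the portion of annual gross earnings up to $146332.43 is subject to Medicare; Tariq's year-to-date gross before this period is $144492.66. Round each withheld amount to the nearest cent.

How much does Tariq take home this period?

Retirement plan contribution: $2890.09 × 0.03 = $86.70
Taxable wages = $2890.09 − $86.70 = $2803.39
State income tax: $2803.39 × 0.07 = $196.24
Federal tax withheld: $2803.39 × 0.275 = $770.93
Local income tax: $2803.39 × 0.03 = $84.10
PFL insurance: $2890.09 × 0.01 = $28.90
Medicare: only $146332.43 − $144492.66 = $1839.77 of this check is subject → $1839.77 × 0.02 = $36.80
Employee stock purchase plan: $2890.09 × 0.02 = $57.80
Total deductions = $86.70 + $196.24 + $770.93 + $84.10 + $28.90 + $36.80 + $57.80 = $1261.47
Net pay = $2890.09 − $1261.47 = $1628.62

$1628.62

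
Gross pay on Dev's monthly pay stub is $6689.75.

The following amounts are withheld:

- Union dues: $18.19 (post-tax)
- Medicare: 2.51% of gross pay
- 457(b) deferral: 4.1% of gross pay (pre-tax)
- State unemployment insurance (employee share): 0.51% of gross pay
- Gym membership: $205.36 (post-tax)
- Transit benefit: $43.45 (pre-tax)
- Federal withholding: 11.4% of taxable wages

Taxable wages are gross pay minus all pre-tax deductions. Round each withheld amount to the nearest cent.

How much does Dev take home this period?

Transit benefit: $43.45
457(b) deferral: $6689.75 × 0.041 = $274.28
Pre-tax total = $43.45 + $274.28 = $317.73
Taxable wages = $6689.75 − $317.73 = $6372.02
Federal withholding: $6372.02 × 0.114 = $726.41
State unemployment insurance (employee share): $6689.75 × 0.0051 = $34.12
Medicare: $6689.75 × 0.0251 = $167.91
Union dues: $18.19
Gym membership: $205.36
Total deductions = $43.45 + $274.28 + $726.41 + $34.12 + $167.91 + $18.19 + $205.36 = $1469.72
Net pay = $6689.75 − $1469.72 = $5220.03

$5220.03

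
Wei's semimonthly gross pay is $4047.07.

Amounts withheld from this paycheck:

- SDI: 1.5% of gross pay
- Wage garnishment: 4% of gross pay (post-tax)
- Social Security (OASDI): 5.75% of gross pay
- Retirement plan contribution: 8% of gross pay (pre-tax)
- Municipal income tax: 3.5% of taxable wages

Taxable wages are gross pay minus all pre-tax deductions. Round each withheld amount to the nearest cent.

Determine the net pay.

Retirement plan contribution: $4047.07 × 0.08 = $323.77
Taxable wages = $4047.07 − $323.77 = $3723.30
Municipal income tax: $3723.30 × 0.035 = $130.32
Social Security (OASDI): $4047.07 × 0.0575 = $232.71
SDI: $4047.07 × 0.015 = $60.71
Wage garnishment: $4047.07 × 0.04 = $161.88
Total deductions = $323.77 + $130.32 + $232.71 + $60.71 + $161.88 = $909.39
Net pay = $4047.07 − $909.39 = $3137.68

$3137.68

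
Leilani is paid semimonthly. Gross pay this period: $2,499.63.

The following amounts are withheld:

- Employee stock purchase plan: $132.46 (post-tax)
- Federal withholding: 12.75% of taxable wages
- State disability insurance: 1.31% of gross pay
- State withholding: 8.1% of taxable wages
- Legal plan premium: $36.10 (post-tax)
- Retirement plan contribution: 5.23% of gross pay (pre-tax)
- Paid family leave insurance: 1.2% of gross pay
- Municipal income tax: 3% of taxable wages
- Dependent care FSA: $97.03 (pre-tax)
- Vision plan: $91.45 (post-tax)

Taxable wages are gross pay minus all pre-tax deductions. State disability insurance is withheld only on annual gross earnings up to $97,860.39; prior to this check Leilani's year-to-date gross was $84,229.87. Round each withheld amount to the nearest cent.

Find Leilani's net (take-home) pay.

Retirement plan contribution: $2,499.63 × 0.0523 = $130.73
Dependent care FSA: $97.03
Pre-tax total = $130.73 + $97.03 = $227.76
Taxable wages = $2,499.63 − $227.76 = $2,271.87
Federal withholding: $2,271.87 × 0.1275 = $289.66
State withholding: $2,271.87 × 0.081 = $184.02
Municipal income tax: $2,271.87 × 0.03 = $68.16
Paid family leave insurance: $2,499.63 × 0.012 = $30.00
State disability insurance: cap not yet reached, full $2,499.63 is subject → $2,499.63 × 0.0131 = $32.75
Legal plan premium: $36.10
Vision plan: $91.45
Employee stock purchase plan: $132.46
Total deductions = $130.73 + $97.03 + $289.66 + $184.02 + $68.16 + $30.00 + $32.75 + $36.10 + $91.45 + $132.46 = $1,092.36
Net pay = $2,499.63 − $1,092.36 = $1,407.27

$1,407.27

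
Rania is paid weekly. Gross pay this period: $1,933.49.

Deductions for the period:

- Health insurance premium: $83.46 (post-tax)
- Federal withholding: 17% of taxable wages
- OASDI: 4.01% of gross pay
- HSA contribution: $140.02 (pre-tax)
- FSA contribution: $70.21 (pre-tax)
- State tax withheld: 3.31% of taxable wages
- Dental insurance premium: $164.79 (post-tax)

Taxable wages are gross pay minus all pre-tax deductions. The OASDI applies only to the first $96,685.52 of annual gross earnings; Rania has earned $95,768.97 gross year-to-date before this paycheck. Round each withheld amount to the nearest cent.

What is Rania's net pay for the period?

$1,088.27

HSA contribution: $140.02
FSA contribution: $70.21
Pre-tax total = $140.02 + $70.21 = $210.23
Taxable wages = $1,933.49 − $210.23 = $1,723.26
Federal withholding: $1,723.26 × 0.17 = $292.95
State tax withheld: $1,723.26 × 0.0331 = $57.04
OASDI: only $96,685.52 − $95,768.97 = $916.55 of this check is subject → $916.55 × 0.0401 = $36.75
Dental insurance premium: $164.79
Health insurance premium: $83.46
Total deductions = $140.02 + $70.21 + $292.95 + $57.04 + $36.75 + $164.79 + $83.46 = $845.22
Net pay = $1,933.49 − $845.22 = $1,088.27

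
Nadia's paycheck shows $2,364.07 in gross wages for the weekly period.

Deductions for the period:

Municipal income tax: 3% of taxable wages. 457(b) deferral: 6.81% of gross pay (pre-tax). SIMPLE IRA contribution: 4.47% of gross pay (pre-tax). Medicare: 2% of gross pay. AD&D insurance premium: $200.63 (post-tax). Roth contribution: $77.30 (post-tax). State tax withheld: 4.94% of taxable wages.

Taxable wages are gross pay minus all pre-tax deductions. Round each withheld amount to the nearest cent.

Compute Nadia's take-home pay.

SIMPLE IRA contribution: $2,364.07 × 0.0447 = $105.67
457(b) deferral: $2,364.07 × 0.0681 = $160.99
Pre-tax total = $105.67 + $160.99 = $266.66
Taxable wages = $2,364.07 − $266.66 = $2,097.41
Municipal income tax: $2,097.41 × 0.03 = $62.92
State tax withheld: $2,097.41 × 0.0494 = $103.61
Medicare: $2,364.07 × 0.02 = $47.28
AD&D insurance premium: $200.63
Roth contribution: $77.30
Total deductions = $105.67 + $160.99 + $62.92 + $103.61 + $47.28 + $200.63 + $77.30 = $758.40
Net pay = $2,364.07 − $758.40 = $1,605.67

$1,605.67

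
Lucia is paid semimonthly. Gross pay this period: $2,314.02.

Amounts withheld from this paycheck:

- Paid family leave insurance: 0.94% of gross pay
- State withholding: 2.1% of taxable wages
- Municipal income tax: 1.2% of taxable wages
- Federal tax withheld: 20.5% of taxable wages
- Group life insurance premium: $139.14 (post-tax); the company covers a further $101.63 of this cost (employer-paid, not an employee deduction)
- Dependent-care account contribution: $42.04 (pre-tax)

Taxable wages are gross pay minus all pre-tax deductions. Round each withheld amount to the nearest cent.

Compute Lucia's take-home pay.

$1,570.36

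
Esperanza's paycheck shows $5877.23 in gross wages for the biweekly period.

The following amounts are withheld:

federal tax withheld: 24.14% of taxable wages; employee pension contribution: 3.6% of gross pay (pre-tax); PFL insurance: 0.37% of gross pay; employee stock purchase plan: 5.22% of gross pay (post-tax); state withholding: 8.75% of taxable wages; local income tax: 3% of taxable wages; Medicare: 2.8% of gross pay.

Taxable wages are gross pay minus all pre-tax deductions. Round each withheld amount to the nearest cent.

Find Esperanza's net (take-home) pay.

Employee pension contribution: $5877.23 × 0.036 = $211.58
Taxable wages = $5877.23 − $211.58 = $5665.65
State withholding: $5665.65 × 0.0875 = $495.74
Federal tax withheld: $5665.65 × 0.2414 = $1367.69
Local income tax: $5665.65 × 0.03 = $169.97
Medicare: $5877.23 × 0.028 = $164.56
PFL insurance: $5877.23 × 0.0037 = $21.75
Employee stock purchase plan: $5877.23 × 0.0522 = $306.79
Total deductions = $211.58 + $495.74 + $1367.69 + $169.97 + $164.56 + $21.75 + $306.79 = $2738.08
Net pay = $5877.23 − $2738.08 = $3139.15

$3139.15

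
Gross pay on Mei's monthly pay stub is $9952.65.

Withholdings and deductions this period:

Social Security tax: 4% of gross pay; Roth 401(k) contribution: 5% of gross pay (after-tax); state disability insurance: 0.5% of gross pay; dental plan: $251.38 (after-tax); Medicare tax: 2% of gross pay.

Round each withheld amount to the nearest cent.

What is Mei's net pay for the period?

Medicare tax: $9952.65 × 0.02 = $199.05
Social Security tax: $9952.65 × 0.04 = $398.11
State disability insurance: $9952.65 × 0.005 = $49.76
Roth 401(k) contribution: $9952.65 × 0.05 = $497.63
Dental plan: $251.38
Total deductions = $199.05 + $398.11 + $49.76 + $497.63 + $251.38 = $1395.93
Net pay = $9952.65 − $1395.93 = $8556.72

$8556.72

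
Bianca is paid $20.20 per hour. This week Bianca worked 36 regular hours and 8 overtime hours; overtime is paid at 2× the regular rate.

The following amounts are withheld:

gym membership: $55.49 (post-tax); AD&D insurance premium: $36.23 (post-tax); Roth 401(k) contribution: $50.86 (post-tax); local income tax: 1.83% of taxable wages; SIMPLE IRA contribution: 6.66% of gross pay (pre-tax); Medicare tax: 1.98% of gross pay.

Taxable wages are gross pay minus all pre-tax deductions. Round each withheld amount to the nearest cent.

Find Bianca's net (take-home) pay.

Regular pay: 36 × $20.20 = $727.20
Overtime pay: 8 × $20.20 × 2 = $323.20
Gross pay = $727.20 + $323.20 = $1050.40
SIMPLE IRA contribution: $1050.40 × 0.0666 = $69.96
Taxable wages = $1050.40 − $69.96 = $980.44
Local income tax: $980.44 × 0.0183 = $17.94
Medicare tax: $1050.40 × 0.0198 = $20.80
Gym membership: $55.49
AD&D insurance premium: $36.23
Roth 401(k) contribution: $50.86
Total deductions = $69.96 + $17.94 + $20.80 + $55.49 + $36.23 + $50.86 = $251.28
Net pay = $1050.40 − $251.28 = $799.12

$799.12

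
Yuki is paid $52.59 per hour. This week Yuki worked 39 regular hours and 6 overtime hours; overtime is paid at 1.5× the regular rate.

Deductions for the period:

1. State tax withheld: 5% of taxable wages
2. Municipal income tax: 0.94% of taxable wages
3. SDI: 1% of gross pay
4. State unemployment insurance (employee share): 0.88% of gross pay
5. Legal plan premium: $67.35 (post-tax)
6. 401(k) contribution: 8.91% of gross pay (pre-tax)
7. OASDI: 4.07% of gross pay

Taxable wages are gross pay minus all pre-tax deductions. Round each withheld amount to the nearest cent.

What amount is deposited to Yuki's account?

$1,945.28

Regular pay: 39 × $52.59 = $2,051.01
Overtime pay: 6 × $52.59 × 1.5 = $473.31
Gross pay = $2,051.01 + $473.31 = $2,524.32
401(k) contribution: $2,524.32 × 0.0891 = $224.92
Taxable wages = $2,524.32 − $224.92 = $2,299.40
Municipal income tax: $2,299.40 × 0.0094 = $21.61
State tax withheld: $2,299.40 × 0.05 = $114.97
SDI: $2,524.32 × 0.01 = $25.24
OASDI: $2,524.32 × 0.0407 = $102.74
State unemployment insurance (employee share): $2,524.32 × 0.0088 = $22.21
Legal plan premium: $67.35
Total deductions = $224.92 + $21.61 + $114.97 + $25.24 + $102.74 + $22.21 + $67.35 = $579.04
Net pay = $2,524.32 − $579.04 = $1,945.28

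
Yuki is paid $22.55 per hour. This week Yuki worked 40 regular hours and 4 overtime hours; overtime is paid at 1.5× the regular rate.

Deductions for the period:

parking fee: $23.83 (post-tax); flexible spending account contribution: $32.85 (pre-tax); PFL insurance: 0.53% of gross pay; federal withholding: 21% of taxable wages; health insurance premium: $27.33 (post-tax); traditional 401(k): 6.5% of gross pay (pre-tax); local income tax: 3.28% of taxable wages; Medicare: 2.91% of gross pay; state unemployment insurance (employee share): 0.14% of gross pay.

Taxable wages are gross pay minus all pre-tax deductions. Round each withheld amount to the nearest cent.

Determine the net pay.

$621.22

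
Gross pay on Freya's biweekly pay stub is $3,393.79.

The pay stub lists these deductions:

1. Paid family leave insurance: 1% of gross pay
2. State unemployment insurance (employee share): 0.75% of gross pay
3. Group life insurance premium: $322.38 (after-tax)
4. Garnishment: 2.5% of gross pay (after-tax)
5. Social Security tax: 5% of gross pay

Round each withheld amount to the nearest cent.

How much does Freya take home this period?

State unemployment insurance (employee share): $3,393.79 × 0.0075 = $25.45
Paid family leave insurance: $3,393.79 × 0.01 = $33.94
Social Security tax: $3,393.79 × 0.05 = $169.69
Group life insurance premium: $322.38
Garnishment: $3,393.79 × 0.025 = $84.84
Total deductions = $25.45 + $33.94 + $169.69 + $322.38 + $84.84 = $636.30
Net pay = $3,393.79 − $636.30 = $2,757.49

$2,757.49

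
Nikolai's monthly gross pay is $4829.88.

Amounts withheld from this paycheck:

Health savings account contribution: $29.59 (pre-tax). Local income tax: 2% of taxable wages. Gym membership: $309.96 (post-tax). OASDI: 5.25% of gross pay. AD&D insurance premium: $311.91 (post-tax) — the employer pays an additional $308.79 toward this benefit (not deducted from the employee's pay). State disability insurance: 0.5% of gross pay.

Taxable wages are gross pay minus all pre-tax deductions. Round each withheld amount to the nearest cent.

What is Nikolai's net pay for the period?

$3804.69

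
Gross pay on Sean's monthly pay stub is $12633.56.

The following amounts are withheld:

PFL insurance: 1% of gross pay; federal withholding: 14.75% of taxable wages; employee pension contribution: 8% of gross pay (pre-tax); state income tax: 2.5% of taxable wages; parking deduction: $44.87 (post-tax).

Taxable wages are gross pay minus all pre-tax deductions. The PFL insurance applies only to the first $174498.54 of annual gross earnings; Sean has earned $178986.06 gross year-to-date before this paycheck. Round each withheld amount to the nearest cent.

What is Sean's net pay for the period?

$9573.07

Employee pension contribution: $12633.56 × 0.08 = $1010.68
Taxable wages = $12633.56 − $1010.68 = $11622.88
Federal withholding: $11622.88 × 0.1475 = $1714.37
State income tax: $11622.88 × 0.025 = $290.57
PFL insurance: annual cap $174498.54 already reached (YTD $178986.06), so $0.00
Parking deduction: $44.87
Total deductions = $1010.68 + $1714.37 + $290.57 + $0.00 + $44.87 = $3060.49
Net pay = $12633.56 − $3060.49 = $9573.07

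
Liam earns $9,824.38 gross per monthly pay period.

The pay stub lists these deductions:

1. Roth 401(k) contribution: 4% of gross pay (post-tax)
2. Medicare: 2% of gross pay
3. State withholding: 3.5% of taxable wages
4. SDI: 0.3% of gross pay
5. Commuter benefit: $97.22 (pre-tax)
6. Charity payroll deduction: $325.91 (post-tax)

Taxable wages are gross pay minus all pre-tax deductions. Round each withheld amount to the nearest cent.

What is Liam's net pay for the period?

$8,441.86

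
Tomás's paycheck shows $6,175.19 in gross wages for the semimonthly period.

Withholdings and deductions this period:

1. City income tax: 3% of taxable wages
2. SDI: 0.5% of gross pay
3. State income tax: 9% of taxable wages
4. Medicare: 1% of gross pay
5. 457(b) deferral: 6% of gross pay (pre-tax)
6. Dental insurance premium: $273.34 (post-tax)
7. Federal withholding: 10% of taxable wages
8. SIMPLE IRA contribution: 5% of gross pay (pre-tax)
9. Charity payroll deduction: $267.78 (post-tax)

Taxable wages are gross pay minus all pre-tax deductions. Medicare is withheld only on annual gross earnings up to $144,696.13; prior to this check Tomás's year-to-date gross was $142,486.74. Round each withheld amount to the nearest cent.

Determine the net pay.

SIMPLE IRA contribution: $6,175.19 × 0.05 = $308.76
457(b) deferral: $6,175.19 × 0.06 = $370.51
Pre-tax total = $308.76 + $370.51 = $679.27
Taxable wages = $6,175.19 − $679.27 = $5,495.92
Federal withholding: $5,495.92 × 0.1 = $549.59
State income tax: $5,495.92 × 0.09 = $494.63
City income tax: $5,495.92 × 0.03 = $164.88
SDI: $6,175.19 × 0.005 = $30.88
Medicare: only $144,696.13 − $142,486.74 = $2,209.39 of this check is subject → $2,209.39 × 0.01 = $22.09
Dental insurance premium: $273.34
Charity payroll deduction: $267.78
Total deductions = $308.76 + $370.51 + $549.59 + $494.63 + $164.88 + $30.88 + $22.09 + $273.34 + $267.78 = $2,482.46
Net pay = $6,175.19 − $2,482.46 = $3,692.73

$3,692.73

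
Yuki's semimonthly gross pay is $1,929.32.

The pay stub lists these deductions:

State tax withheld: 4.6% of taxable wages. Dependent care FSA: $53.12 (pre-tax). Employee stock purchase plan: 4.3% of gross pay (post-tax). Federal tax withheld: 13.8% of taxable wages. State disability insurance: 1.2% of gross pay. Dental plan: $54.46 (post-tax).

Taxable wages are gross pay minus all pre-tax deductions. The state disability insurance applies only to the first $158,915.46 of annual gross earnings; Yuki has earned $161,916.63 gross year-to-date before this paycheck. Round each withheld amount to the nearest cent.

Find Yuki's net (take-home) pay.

$1,393.55

Dependent care FSA: $53.12
Taxable wages = $1,929.32 − $53.12 = $1,876.20
State tax withheld: $1,876.20 × 0.046 = $86.31
Federal tax withheld: $1,876.20 × 0.138 = $258.92
State disability insurance: annual cap $158,915.46 already reached (YTD $161,916.63), so $0.00
Dental plan: $54.46
Employee stock purchase plan: $1,929.32 × 0.043 = $82.96
Total deductions = $53.12 + $86.31 + $258.92 + $0.00 + $54.46 + $82.96 = $535.77
Net pay = $1,929.32 − $535.77 = $1,393.55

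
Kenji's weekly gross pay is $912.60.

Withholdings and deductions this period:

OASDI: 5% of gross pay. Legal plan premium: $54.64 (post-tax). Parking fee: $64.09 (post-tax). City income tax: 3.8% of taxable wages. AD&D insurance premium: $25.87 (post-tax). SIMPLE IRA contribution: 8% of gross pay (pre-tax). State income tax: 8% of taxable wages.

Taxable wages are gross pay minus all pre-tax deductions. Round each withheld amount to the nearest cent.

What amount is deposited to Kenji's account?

SIMPLE IRA contribution: $912.60 × 0.08 = $73.01
Taxable wages = $912.60 − $73.01 = $839.59
State income tax: $839.59 × 0.08 = $67.17
City income tax: $839.59 × 0.038 = $31.90
OASDI: $912.60 × 0.05 = $45.63
Parking fee: $64.09
Legal plan premium: $54.64
AD&D insurance premium: $25.87
Total deductions = $73.01 + $67.17 + $31.90 + $45.63 + $64.09 + $54.64 + $25.87 = $362.31
Net pay = $912.60 − $362.31 = $550.29

$550.29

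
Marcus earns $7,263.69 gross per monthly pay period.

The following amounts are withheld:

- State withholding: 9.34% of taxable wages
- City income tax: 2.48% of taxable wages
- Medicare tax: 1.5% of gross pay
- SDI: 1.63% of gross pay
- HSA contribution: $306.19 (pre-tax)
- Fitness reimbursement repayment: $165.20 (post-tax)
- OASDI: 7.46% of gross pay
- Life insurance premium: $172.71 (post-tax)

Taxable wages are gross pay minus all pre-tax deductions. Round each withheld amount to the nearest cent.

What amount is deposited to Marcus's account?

$5,027.98

HSA contribution: $306.19
Taxable wages = $7,263.69 − $306.19 = $6,957.50
State withholding: $6,957.50 × 0.0934 = $649.83
City income tax: $6,957.50 × 0.0248 = $172.55
OASDI: $7,263.69 × 0.0746 = $541.87
SDI: $7,263.69 × 0.0163 = $118.40
Medicare tax: $7,263.69 × 0.015 = $108.96
Life insurance premium: $172.71
Fitness reimbursement repayment: $165.20
Total deductions = $306.19 + $649.83 + $172.55 + $541.87 + $118.40 + $108.96 + $172.71 + $165.20 = $2,235.71
Net pay = $7,263.69 − $2,235.71 = $5,027.98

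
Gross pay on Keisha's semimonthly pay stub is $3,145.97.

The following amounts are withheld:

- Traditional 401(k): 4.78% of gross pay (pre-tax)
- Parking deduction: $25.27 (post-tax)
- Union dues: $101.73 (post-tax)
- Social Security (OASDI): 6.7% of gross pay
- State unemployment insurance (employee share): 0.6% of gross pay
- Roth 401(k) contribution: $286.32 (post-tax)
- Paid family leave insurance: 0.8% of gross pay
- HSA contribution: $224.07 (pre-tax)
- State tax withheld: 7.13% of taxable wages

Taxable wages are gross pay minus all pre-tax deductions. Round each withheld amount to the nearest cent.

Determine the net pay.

$1,905.76

HSA contribution: $224.07
Traditional 401(k): $3,145.97 × 0.0478 = $150.38
Pre-tax total = $224.07 + $150.38 = $374.45
Taxable wages = $3,145.97 − $374.45 = $2,771.52
State tax withheld: $2,771.52 × 0.0713 = $197.61
Social Security (OASDI): $3,145.97 × 0.067 = $210.78
Paid family leave insurance: $3,145.97 × 0.008 = $25.17
State unemployment insurance (employee share): $3,145.97 × 0.006 = $18.88
Roth 401(k) contribution: $286.32
Union dues: $101.73
Parking deduction: $25.27
Total deductions = $224.07 + $150.38 + $197.61 + $210.78 + $25.17 + $18.88 + $286.32 + $101.73 + $25.27 = $1,240.21
Net pay = $3,145.97 − $1,240.21 = $1,905.76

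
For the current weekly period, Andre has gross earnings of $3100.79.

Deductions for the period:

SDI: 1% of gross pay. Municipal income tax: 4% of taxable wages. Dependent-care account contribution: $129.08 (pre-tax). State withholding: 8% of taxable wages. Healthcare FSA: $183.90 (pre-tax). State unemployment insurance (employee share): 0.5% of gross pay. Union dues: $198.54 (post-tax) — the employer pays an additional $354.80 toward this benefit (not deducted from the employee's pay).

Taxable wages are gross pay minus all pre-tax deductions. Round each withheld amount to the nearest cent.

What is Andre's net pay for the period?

$2208.23

Dependent-care account contribution: $129.08
Healthcare FSA: $183.90
Pre-tax total = $129.08 + $183.90 = $312.98
Taxable wages = $3100.79 − $312.98 = $2787.81
Municipal income tax: $2787.81 × 0.04 = $111.51
State withholding: $2787.81 × 0.08 = $223.02
SDI: $3100.79 × 0.01 = $31.01
State unemployment insurance (employee share): $3100.79 × 0.005 = $15.50
Union dues: $198.54
(Employer's $354.80 toward union dues is not withheld from the employee.)
Total deductions = $129.08 + $183.90 + $111.51 + $223.02 + $31.01 + $15.50 + $198.54 = $892.56
Net pay = $3100.79 − $892.56 = $2208.23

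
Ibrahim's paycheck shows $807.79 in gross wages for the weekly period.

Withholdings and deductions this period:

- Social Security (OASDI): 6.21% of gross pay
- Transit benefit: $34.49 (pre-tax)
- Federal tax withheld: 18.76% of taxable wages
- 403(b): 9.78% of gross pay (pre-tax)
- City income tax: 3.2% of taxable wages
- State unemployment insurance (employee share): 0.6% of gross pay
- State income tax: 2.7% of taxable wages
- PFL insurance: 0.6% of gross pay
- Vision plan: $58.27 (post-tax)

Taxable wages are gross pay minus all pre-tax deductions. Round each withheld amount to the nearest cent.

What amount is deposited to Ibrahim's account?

$404.95

Transit benefit: $34.49
403(b): $807.79 × 0.0978 = $79.00
Pre-tax total = $34.49 + $79.00 = $113.49
Taxable wages = $807.79 − $113.49 = $694.30
State income tax: $694.30 × 0.027 = $18.75
City income tax: $694.30 × 0.032 = $22.22
Federal tax withheld: $694.30 × 0.1876 = $130.25
State unemployment insurance (employee share): $807.79 × 0.006 = $4.85
PFL insurance: $807.79 × 0.006 = $4.85
Social Security (OASDI): $807.79 × 0.0621 = $50.16
Vision plan: $58.27
Total deductions = $34.49 + $79.00 + $18.75 + $22.22 + $130.25 + $4.85 + $4.85 + $50.16 + $58.27 = $402.84
Net pay = $807.79 − $402.84 = $404.95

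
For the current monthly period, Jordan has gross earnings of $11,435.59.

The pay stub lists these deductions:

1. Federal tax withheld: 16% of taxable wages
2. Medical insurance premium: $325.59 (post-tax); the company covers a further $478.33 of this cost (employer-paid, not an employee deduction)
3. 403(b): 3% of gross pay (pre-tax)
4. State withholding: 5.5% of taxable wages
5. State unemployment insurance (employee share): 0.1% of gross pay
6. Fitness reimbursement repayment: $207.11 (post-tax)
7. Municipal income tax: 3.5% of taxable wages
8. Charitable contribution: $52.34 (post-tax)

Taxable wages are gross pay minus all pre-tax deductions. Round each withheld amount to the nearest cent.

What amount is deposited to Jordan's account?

403(b): $11,435.59 × 0.03 = $343.07
Taxable wages = $11,435.59 − $343.07 = $11,092.52
Federal tax withheld: $11,092.52 × 0.16 = $1,774.80
State withholding: $11,092.52 × 0.055 = $610.09
Municipal income tax: $11,092.52 × 0.035 = $388.24
State unemployment insurance (employee share): $11,435.59 × 0.001 = $11.44
Medical insurance premium: $325.59
Fitness reimbursement repayment: $207.11
Charitable contribution: $52.34
(Employer's $478.33 toward medical insurance premium is not withheld from the employee.)
Total deductions = $343.07 + $1,774.80 + $610.09 + $388.24 + $11.44 + $325.59 + $207.11 + $52.34 = $3,712.68
Net pay = $11,435.59 − $3,712.68 = $7,722.91

$7,722.91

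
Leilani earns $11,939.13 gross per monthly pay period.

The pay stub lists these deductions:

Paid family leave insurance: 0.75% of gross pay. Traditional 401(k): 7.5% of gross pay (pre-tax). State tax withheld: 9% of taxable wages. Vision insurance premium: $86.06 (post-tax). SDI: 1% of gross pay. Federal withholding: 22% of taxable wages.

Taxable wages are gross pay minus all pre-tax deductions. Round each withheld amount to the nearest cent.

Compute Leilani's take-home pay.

Traditional 401(k): $11,939.13 × 0.075 = $895.43
Taxable wages = $11,939.13 − $895.43 = $11,043.70
Federal withholding: $11,043.70 × 0.22 = $2,429.61
State tax withheld: $11,043.70 × 0.09 = $993.93
Paid family leave insurance: $11,939.13 × 0.0075 = $89.54
SDI: $11,939.13 × 0.01 = $119.39
Vision insurance premium: $86.06
Total deductions = $895.43 + $2,429.61 + $993.93 + $89.54 + $119.39 + $86.06 = $4,613.96
Net pay = $11,939.13 − $4,613.96 = $7,325.17

$7,325.17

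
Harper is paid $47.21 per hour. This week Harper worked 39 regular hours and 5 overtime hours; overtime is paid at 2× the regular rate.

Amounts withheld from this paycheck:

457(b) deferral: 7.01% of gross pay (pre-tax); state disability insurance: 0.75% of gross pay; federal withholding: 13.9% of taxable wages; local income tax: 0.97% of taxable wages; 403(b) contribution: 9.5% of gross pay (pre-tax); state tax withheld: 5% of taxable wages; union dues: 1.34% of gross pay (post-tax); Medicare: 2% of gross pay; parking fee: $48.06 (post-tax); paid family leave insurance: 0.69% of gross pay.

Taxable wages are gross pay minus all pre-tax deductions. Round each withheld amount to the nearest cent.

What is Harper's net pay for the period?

Regular pay: 39 × $47.21 = $1,841.19
Overtime pay: 5 × $47.21 × 2 = $472.10
Gross pay = $1,841.19 + $472.10 = $2,313.29
457(b) deferral: $2,313.29 × 0.0701 = $162.16
403(b) contribution: $2,313.29 × 0.095 = $219.76
Pre-tax total = $162.16 + $219.76 = $381.92
Taxable wages = $2,313.29 − $381.92 = $1,931.37
Federal withholding: $1,931.37 × 0.139 = $268.46
Local income tax: $1,931.37 × 0.0097 = $18.73
State tax withheld: $1,931.37 × 0.05 = $96.57
Paid family leave insurance: $2,313.29 × 0.0069 = $15.96
State disability insurance: $2,313.29 × 0.0075 = $17.35
Medicare: $2,313.29 × 0.02 = $46.27
Union dues: $2,313.29 × 0.0134 = $31.00
Parking fee: $48.06
Total deductions = $162.16 + $219.76 + $268.46 + $18.73 + $96.57 + $15.96 + $17.35 + $46.27 + $31.00 + $48.06 = $924.32
Net pay = $2,313.29 − $924.32 = $1,388.97

$1,388.97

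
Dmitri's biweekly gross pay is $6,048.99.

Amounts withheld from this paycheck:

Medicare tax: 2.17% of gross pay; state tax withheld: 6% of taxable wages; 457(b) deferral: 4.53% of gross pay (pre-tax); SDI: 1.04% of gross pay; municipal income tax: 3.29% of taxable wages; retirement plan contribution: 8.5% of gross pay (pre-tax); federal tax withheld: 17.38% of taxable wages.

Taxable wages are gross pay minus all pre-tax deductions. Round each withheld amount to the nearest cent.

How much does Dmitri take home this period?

$3,663.58

457(b) deferral: $6,048.99 × 0.0453 = $274.02
Retirement plan contribution: $6,048.99 × 0.085 = $514.16
Pre-tax total = $274.02 + $514.16 = $788.18
Taxable wages = $6,048.99 − $788.18 = $5,260.81
Municipal income tax: $5,260.81 × 0.0329 = $173.08
Federal tax withheld: $5,260.81 × 0.1738 = $914.33
State tax withheld: $5,260.81 × 0.06 = $315.65
SDI: $6,048.99 × 0.0104 = $62.91
Medicare tax: $6,048.99 × 0.0217 = $131.26
Total deductions = $274.02 + $514.16 + $173.08 + $914.33 + $315.65 + $62.91 + $131.26 = $2,385.41
Net pay = $6,048.99 − $2,385.41 = $3,663.58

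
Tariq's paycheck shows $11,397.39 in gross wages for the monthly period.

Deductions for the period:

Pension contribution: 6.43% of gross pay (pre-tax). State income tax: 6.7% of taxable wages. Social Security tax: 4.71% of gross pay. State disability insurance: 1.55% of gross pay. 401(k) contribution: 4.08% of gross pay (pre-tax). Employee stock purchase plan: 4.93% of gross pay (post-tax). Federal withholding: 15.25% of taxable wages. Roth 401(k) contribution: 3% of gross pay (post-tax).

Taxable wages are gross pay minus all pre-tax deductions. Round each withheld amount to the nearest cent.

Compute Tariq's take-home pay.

Pension contribution: $11,397.39 × 0.0643 = $732.85
401(k) contribution: $11,397.39 × 0.0408 = $465.01
Pre-tax total = $732.85 + $465.01 = $1,197.86
Taxable wages = $11,397.39 − $1,197.86 = $10,199.53
Federal withholding: $10,199.53 × 0.1525 = $1,555.43
State income tax: $10,199.53 × 0.067 = $683.37
Social Security tax: $11,397.39 × 0.0471 = $536.82
State disability insurance: $11,397.39 × 0.0155 = $176.66
Roth 401(k) contribution: $11,397.39 × 0.03 = $341.92
Employee stock purchase plan: $11,397.39 × 0.0493 = $561.89
Total deductions = $732.85 + $465.01 + $1,555.43 + $683.37 + $536.82 + $176.66 + $341.92 + $561.89 = $5,053.95
Net pay = $11,397.39 − $5,053.95 = $6,343.44

$6,343.44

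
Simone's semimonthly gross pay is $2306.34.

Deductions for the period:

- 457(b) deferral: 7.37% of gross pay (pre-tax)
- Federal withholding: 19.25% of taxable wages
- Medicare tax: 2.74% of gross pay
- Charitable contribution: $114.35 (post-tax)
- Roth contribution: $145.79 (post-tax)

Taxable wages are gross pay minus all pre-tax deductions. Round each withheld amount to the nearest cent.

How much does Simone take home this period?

457(b) deferral: $2306.34 × 0.0737 = $169.98
Taxable wages = $2306.34 − $169.98 = $2136.36
Federal withholding: $2136.36 × 0.1925 = $411.25
Medicare tax: $2306.34 × 0.0274 = $63.19
Charitable contribution: $114.35
Roth contribution: $145.79
Total deductions = $169.98 + $411.25 + $63.19 + $114.35 + $145.79 = $904.56
Net pay = $2306.34 − $904.56 = $1401.78

$1401.78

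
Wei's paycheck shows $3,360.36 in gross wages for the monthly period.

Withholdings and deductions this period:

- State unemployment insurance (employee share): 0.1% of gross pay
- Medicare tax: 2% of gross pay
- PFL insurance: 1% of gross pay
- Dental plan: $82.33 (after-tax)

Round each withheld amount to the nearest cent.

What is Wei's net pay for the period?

Medicare tax: $3,360.36 × 0.02 = $67.21
State unemployment insurance (employee share): $3,360.36 × 0.001 = $3.36
PFL insurance: $3,360.36 × 0.01 = $33.60
Dental plan: $82.33
Total deductions = $67.21 + $3.36 + $33.60 + $82.33 = $186.50
Net pay = $3,360.36 − $186.50 = $3,173.86

$3,173.86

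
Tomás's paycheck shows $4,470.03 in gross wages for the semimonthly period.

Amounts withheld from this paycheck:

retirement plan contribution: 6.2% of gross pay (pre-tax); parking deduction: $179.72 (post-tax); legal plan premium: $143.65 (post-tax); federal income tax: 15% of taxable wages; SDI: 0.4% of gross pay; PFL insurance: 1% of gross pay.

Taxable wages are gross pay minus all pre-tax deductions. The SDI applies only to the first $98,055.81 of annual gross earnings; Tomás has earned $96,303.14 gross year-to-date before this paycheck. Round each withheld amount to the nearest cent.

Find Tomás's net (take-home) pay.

$3,188.88

Retirement plan contribution: $4,470.03 × 0.062 = $277.14
Taxable wages = $4,470.03 − $277.14 = $4,192.89
Federal income tax: $4,192.89 × 0.15 = $628.93
PFL insurance: $4,470.03 × 0.01 = $44.70
SDI: only $98,055.81 − $96,303.14 = $1,752.67 of this check is subject → $1,752.67 × 0.004 = $7.01
Parking deduction: $179.72
Legal plan premium: $143.65
Total deductions = $277.14 + $628.93 + $44.70 + $7.01 + $179.72 + $143.65 = $1,281.15
Net pay = $4,470.03 − $1,281.15 = $3,188.88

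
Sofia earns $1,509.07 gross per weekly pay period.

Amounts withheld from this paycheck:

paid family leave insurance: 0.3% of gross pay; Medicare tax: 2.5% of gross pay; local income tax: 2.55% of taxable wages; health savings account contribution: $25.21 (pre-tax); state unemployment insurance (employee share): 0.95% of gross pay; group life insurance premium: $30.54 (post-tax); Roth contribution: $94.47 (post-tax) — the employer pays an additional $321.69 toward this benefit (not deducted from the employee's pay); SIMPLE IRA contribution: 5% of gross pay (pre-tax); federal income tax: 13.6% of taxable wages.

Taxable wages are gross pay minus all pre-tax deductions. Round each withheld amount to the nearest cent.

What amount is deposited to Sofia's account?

$999.35

Health savings account contribution: $25.21
SIMPLE IRA contribution: $1,509.07 × 0.05 = $75.45
Pre-tax total = $25.21 + $75.45 = $100.66
Taxable wages = $1,509.07 − $100.66 = $1,408.41
Local income tax: $1,408.41 × 0.0255 = $35.91
Federal income tax: $1,408.41 × 0.136 = $191.54
State unemployment insurance (employee share): $1,509.07 × 0.0095 = $14.34
Medicare tax: $1,509.07 × 0.025 = $37.73
Paid family leave insurance: $1,509.07 × 0.003 = $4.53
Roth contribution: $94.47
Group life insurance premium: $30.54
(Employer's $321.69 toward Roth contribution is not withheld from the employee.)
Total deductions = $25.21 + $75.45 + $35.91 + $191.54 + $14.34 + $37.73 + $4.53 + $94.47 + $30.54 = $509.72
Net pay = $1,509.07 − $509.72 = $999.35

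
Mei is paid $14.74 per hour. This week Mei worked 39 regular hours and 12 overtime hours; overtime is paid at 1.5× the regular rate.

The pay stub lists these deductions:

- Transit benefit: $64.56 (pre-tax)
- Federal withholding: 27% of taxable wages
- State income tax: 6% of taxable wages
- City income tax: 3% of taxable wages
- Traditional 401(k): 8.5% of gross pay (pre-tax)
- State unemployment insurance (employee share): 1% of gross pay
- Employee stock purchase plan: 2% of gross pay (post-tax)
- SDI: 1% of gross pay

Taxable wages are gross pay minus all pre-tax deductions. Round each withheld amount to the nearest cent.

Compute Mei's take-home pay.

$417.09

Regular pay: 39 × $14.74 = $574.86
Overtime pay: 12 × $14.74 × 1.5 = $265.32
Gross pay = $574.86 + $265.32 = $840.18
Transit benefit: $64.56
Traditional 401(k): $840.18 × 0.085 = $71.42
Pre-tax total = $64.56 + $71.42 = $135.98
Taxable wages = $840.18 − $135.98 = $704.20
Federal withholding: $704.20 × 0.27 = $190.13
State income tax: $704.20 × 0.06 = $42.25
City income tax: $704.20 × 0.03 = $21.13
SDI: $840.18 × 0.01 = $8.40
State unemployment insurance (employee share): $840.18 × 0.01 = $8.40
Employee stock purchase plan: $840.18 × 0.02 = $16.80
Total deductions = $64.56 + $71.42 + $190.13 + $42.25 + $21.13 + $8.40 + $8.40 + $16.80 = $423.09
Net pay = $840.18 − $423.09 = $417.09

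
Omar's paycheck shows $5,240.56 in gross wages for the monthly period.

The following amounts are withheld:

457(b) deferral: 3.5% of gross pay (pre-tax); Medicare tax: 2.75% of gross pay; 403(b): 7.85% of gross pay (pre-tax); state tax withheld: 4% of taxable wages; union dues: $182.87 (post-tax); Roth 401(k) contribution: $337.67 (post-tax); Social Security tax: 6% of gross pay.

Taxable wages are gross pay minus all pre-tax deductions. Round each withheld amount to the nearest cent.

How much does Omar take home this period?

457(b) deferral: $5,240.56 × 0.035 = $183.42
403(b): $5,240.56 × 0.0785 = $411.38
Pre-tax total = $183.42 + $411.38 = $594.80
Taxable wages = $5,240.56 − $594.80 = $4,645.76
State tax withheld: $4,645.76 × 0.04 = $185.83
Social Security tax: $5,240.56 × 0.06 = $314.43
Medicare tax: $5,240.56 × 0.0275 = $144.12
Roth 401(k) contribution: $337.67
Union dues: $182.87
Total deductions = $183.42 + $411.38 + $185.83 + $314.43 + $144.12 + $337.67 + $182.87 = $1,759.72
Net pay = $5,240.56 − $1,759.72 = $3,480.84

$3,480.84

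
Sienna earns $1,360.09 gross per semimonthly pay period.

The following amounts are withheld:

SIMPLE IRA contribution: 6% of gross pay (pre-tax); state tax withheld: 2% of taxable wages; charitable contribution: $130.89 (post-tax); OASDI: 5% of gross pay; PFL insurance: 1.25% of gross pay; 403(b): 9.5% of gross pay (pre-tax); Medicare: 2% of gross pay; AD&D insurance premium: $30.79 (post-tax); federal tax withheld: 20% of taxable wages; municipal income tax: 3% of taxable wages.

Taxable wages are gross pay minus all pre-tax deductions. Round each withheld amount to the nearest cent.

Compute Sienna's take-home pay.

403(b): $1,360.09 × 0.095 = $129.21
SIMPLE IRA contribution: $1,360.09 × 0.06 = $81.61
Pre-tax total = $129.21 + $81.61 = $210.82
Taxable wages = $1,360.09 − $210.82 = $1,149.27
Federal tax withheld: $1,149.27 × 0.2 = $229.85
State tax withheld: $1,149.27 × 0.02 = $22.99
Municipal income tax: $1,149.27 × 0.03 = $34.48
OASDI: $1,360.09 × 0.05 = $68.00
Medicare: $1,360.09 × 0.02 = $27.20
PFL insurance: $1,360.09 × 0.0125 = $17.00
Charitable contribution: $130.89
AD&D insurance premium: $30.79
Total deductions = $129.21 + $81.61 + $229.85 + $22.99 + $34.48 + $68.00 + $27.20 + $17.00 + $130.89 + $30.79 = $772.02
Net pay = $1,360.09 − $772.02 = $588.07

$588.07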